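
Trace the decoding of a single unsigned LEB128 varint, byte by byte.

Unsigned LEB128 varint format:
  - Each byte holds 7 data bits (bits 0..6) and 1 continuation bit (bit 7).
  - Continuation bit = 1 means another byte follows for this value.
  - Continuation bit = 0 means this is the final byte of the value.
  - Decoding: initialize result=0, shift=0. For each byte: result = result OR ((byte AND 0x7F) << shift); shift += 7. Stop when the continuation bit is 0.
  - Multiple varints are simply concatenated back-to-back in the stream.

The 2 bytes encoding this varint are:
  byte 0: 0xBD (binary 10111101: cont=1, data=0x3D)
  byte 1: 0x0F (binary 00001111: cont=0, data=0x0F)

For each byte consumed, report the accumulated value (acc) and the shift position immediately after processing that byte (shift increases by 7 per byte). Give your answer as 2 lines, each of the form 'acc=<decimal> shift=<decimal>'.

byte 0=0xBD: payload=0x3D=61, contrib = 61<<0 = 61; acc -> 61, shift -> 7
byte 1=0x0F: payload=0x0F=15, contrib = 15<<7 = 1920; acc -> 1981, shift -> 14

Answer: acc=61 shift=7
acc=1981 shift=14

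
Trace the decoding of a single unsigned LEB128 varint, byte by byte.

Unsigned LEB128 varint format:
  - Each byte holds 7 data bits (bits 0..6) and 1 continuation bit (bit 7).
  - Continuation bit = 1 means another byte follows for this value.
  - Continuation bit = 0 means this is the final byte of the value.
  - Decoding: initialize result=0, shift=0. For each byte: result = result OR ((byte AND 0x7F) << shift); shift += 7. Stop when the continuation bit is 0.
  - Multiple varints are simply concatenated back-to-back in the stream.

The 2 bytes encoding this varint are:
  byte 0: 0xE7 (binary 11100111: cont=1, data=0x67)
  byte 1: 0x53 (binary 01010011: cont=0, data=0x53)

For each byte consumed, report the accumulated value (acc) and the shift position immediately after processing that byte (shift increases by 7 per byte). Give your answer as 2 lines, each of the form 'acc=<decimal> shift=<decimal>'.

byte 0=0xE7: payload=0x67=103, contrib = 103<<0 = 103; acc -> 103, shift -> 7
byte 1=0x53: payload=0x53=83, contrib = 83<<7 = 10624; acc -> 10727, shift -> 14

Answer: acc=103 shift=7
acc=10727 shift=14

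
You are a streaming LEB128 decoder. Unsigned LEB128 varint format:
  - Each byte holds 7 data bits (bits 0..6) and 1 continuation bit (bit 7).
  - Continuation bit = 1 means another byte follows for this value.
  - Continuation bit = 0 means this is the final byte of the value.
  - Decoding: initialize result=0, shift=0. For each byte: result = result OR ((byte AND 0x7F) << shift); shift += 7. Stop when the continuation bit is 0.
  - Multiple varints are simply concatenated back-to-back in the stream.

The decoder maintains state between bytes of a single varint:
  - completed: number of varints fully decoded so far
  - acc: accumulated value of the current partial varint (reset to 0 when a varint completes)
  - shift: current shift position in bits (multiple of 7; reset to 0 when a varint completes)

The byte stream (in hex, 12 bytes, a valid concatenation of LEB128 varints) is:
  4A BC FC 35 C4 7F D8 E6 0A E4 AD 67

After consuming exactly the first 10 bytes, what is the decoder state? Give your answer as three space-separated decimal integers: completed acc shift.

byte[0]=0x4A cont=0 payload=0x4A: varint #1 complete (value=74); reset -> completed=1 acc=0 shift=0
byte[1]=0xBC cont=1 payload=0x3C: acc |= 60<<0 -> completed=1 acc=60 shift=7
byte[2]=0xFC cont=1 payload=0x7C: acc |= 124<<7 -> completed=1 acc=15932 shift=14
byte[3]=0x35 cont=0 payload=0x35: varint #2 complete (value=884284); reset -> completed=2 acc=0 shift=0
byte[4]=0xC4 cont=1 payload=0x44: acc |= 68<<0 -> completed=2 acc=68 shift=7
byte[5]=0x7F cont=0 payload=0x7F: varint #3 complete (value=16324); reset -> completed=3 acc=0 shift=0
byte[6]=0xD8 cont=1 payload=0x58: acc |= 88<<0 -> completed=3 acc=88 shift=7
byte[7]=0xE6 cont=1 payload=0x66: acc |= 102<<7 -> completed=3 acc=13144 shift=14
byte[8]=0x0A cont=0 payload=0x0A: varint #4 complete (value=176984); reset -> completed=4 acc=0 shift=0
byte[9]=0xE4 cont=1 payload=0x64: acc |= 100<<0 -> completed=4 acc=100 shift=7

Answer: 4 100 7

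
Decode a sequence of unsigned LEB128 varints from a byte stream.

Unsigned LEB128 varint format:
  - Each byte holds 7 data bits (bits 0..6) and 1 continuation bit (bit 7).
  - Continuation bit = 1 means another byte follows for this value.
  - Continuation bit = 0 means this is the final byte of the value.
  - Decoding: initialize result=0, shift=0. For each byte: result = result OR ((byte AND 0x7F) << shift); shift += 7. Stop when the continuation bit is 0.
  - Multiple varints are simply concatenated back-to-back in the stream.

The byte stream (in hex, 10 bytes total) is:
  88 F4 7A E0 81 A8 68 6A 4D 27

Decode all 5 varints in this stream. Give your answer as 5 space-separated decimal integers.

Answer: 2013704 218759392 106 77 39

Derivation:
  byte[0]=0x88 cont=1 payload=0x08=8: acc |= 8<<0 -> acc=8 shift=7
  byte[1]=0xF4 cont=1 payload=0x74=116: acc |= 116<<7 -> acc=14856 shift=14
  byte[2]=0x7A cont=0 payload=0x7A=122: acc |= 122<<14 -> acc=2013704 shift=21 [end]
Varint 1: bytes[0:3] = 88 F4 7A -> value 2013704 (3 byte(s))
  byte[3]=0xE0 cont=1 payload=0x60=96: acc |= 96<<0 -> acc=96 shift=7
  byte[4]=0x81 cont=1 payload=0x01=1: acc |= 1<<7 -> acc=224 shift=14
  byte[5]=0xA8 cont=1 payload=0x28=40: acc |= 40<<14 -> acc=655584 shift=21
  byte[6]=0x68 cont=0 payload=0x68=104: acc |= 104<<21 -> acc=218759392 shift=28 [end]
Varint 2: bytes[3:7] = E0 81 A8 68 -> value 218759392 (4 byte(s))
  byte[7]=0x6A cont=0 payload=0x6A=106: acc |= 106<<0 -> acc=106 shift=7 [end]
Varint 3: bytes[7:8] = 6A -> value 106 (1 byte(s))
  byte[8]=0x4D cont=0 payload=0x4D=77: acc |= 77<<0 -> acc=77 shift=7 [end]
Varint 4: bytes[8:9] = 4D -> value 77 (1 byte(s))
  byte[9]=0x27 cont=0 payload=0x27=39: acc |= 39<<0 -> acc=39 shift=7 [end]
Varint 5: bytes[9:10] = 27 -> value 39 (1 byte(s))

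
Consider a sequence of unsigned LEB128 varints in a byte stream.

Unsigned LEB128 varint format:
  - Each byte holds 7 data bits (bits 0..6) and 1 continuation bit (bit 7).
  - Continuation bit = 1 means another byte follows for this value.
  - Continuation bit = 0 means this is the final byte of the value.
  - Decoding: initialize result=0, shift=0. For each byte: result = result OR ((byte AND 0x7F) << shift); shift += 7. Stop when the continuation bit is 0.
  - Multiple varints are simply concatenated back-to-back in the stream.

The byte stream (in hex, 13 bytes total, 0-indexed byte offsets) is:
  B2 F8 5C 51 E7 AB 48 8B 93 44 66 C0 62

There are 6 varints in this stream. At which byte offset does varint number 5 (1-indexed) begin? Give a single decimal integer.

Answer: 10

Derivation:
  byte[0]=0xB2 cont=1 payload=0x32=50: acc |= 50<<0 -> acc=50 shift=7
  byte[1]=0xF8 cont=1 payload=0x78=120: acc |= 120<<7 -> acc=15410 shift=14
  byte[2]=0x5C cont=0 payload=0x5C=92: acc |= 92<<14 -> acc=1522738 shift=21 [end]
Varint 1: bytes[0:3] = B2 F8 5C -> value 1522738 (3 byte(s))
  byte[3]=0x51 cont=0 payload=0x51=81: acc |= 81<<0 -> acc=81 shift=7 [end]
Varint 2: bytes[3:4] = 51 -> value 81 (1 byte(s))
  byte[4]=0xE7 cont=1 payload=0x67=103: acc |= 103<<0 -> acc=103 shift=7
  byte[5]=0xAB cont=1 payload=0x2B=43: acc |= 43<<7 -> acc=5607 shift=14
  byte[6]=0x48 cont=0 payload=0x48=72: acc |= 72<<14 -> acc=1185255 shift=21 [end]
Varint 3: bytes[4:7] = E7 AB 48 -> value 1185255 (3 byte(s))
  byte[7]=0x8B cont=1 payload=0x0B=11: acc |= 11<<0 -> acc=11 shift=7
  byte[8]=0x93 cont=1 payload=0x13=19: acc |= 19<<7 -> acc=2443 shift=14
  byte[9]=0x44 cont=0 payload=0x44=68: acc |= 68<<14 -> acc=1116555 shift=21 [end]
Varint 4: bytes[7:10] = 8B 93 44 -> value 1116555 (3 byte(s))
  byte[10]=0x66 cont=0 payload=0x66=102: acc |= 102<<0 -> acc=102 shift=7 [end]
Varint 5: bytes[10:11] = 66 -> value 102 (1 byte(s))
  byte[11]=0xC0 cont=1 payload=0x40=64: acc |= 64<<0 -> acc=64 shift=7
  byte[12]=0x62 cont=0 payload=0x62=98: acc |= 98<<7 -> acc=12608 shift=14 [end]
Varint 6: bytes[11:13] = C0 62 -> value 12608 (2 byte(s))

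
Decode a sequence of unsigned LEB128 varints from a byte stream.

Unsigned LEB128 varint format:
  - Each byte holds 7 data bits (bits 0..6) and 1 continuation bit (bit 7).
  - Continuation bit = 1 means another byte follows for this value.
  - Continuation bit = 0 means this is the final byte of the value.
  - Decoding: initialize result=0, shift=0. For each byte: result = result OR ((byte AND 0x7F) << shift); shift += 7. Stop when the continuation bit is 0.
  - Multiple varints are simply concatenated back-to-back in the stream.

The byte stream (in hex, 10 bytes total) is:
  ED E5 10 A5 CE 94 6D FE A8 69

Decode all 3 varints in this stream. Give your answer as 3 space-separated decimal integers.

  byte[0]=0xED cont=1 payload=0x6D=109: acc |= 109<<0 -> acc=109 shift=7
  byte[1]=0xE5 cont=1 payload=0x65=101: acc |= 101<<7 -> acc=13037 shift=14
  byte[2]=0x10 cont=0 payload=0x10=16: acc |= 16<<14 -> acc=275181 shift=21 [end]
Varint 1: bytes[0:3] = ED E5 10 -> value 275181 (3 byte(s))
  byte[3]=0xA5 cont=1 payload=0x25=37: acc |= 37<<0 -> acc=37 shift=7
  byte[4]=0xCE cont=1 payload=0x4E=78: acc |= 78<<7 -> acc=10021 shift=14
  byte[5]=0x94 cont=1 payload=0x14=20: acc |= 20<<14 -> acc=337701 shift=21
  byte[6]=0x6D cont=0 payload=0x6D=109: acc |= 109<<21 -> acc=228927269 shift=28 [end]
Varint 2: bytes[3:7] = A5 CE 94 6D -> value 228927269 (4 byte(s))
  byte[7]=0xFE cont=1 payload=0x7E=126: acc |= 126<<0 -> acc=126 shift=7
  byte[8]=0xA8 cont=1 payload=0x28=40: acc |= 40<<7 -> acc=5246 shift=14
  byte[9]=0x69 cont=0 payload=0x69=105: acc |= 105<<14 -> acc=1725566 shift=21 [end]
Varint 3: bytes[7:10] = FE A8 69 -> value 1725566 (3 byte(s))

Answer: 275181 228927269 1725566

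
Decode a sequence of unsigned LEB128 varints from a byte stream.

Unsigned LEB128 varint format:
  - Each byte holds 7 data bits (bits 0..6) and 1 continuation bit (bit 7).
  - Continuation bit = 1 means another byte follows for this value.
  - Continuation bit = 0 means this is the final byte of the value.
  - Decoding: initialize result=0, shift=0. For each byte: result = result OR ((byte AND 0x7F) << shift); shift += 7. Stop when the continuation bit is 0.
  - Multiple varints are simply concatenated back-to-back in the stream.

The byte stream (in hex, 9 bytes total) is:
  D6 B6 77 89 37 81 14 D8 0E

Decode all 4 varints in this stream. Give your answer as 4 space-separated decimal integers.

  byte[0]=0xD6 cont=1 payload=0x56=86: acc |= 86<<0 -> acc=86 shift=7
  byte[1]=0xB6 cont=1 payload=0x36=54: acc |= 54<<7 -> acc=6998 shift=14
  byte[2]=0x77 cont=0 payload=0x77=119: acc |= 119<<14 -> acc=1956694 shift=21 [end]
Varint 1: bytes[0:3] = D6 B6 77 -> value 1956694 (3 byte(s))
  byte[3]=0x89 cont=1 payload=0x09=9: acc |= 9<<0 -> acc=9 shift=7
  byte[4]=0x37 cont=0 payload=0x37=55: acc |= 55<<7 -> acc=7049 shift=14 [end]
Varint 2: bytes[3:5] = 89 37 -> value 7049 (2 byte(s))
  byte[5]=0x81 cont=1 payload=0x01=1: acc |= 1<<0 -> acc=1 shift=7
  byte[6]=0x14 cont=0 payload=0x14=20: acc |= 20<<7 -> acc=2561 shift=14 [end]
Varint 3: bytes[5:7] = 81 14 -> value 2561 (2 byte(s))
  byte[7]=0xD8 cont=1 payload=0x58=88: acc |= 88<<0 -> acc=88 shift=7
  byte[8]=0x0E cont=0 payload=0x0E=14: acc |= 14<<7 -> acc=1880 shift=14 [end]
Varint 4: bytes[7:9] = D8 0E -> value 1880 (2 byte(s))

Answer: 1956694 7049 2561 1880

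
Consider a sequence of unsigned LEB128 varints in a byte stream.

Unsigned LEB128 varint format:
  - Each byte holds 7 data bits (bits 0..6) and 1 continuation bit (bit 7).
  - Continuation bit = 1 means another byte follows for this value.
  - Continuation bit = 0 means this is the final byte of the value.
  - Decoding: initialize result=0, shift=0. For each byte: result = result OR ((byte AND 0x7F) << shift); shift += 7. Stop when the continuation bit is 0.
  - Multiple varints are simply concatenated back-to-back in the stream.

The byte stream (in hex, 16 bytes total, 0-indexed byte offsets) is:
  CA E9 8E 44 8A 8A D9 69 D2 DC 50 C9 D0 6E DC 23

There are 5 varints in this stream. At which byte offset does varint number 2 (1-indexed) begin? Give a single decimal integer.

  byte[0]=0xCA cont=1 payload=0x4A=74: acc |= 74<<0 -> acc=74 shift=7
  byte[1]=0xE9 cont=1 payload=0x69=105: acc |= 105<<7 -> acc=13514 shift=14
  byte[2]=0x8E cont=1 payload=0x0E=14: acc |= 14<<14 -> acc=242890 shift=21
  byte[3]=0x44 cont=0 payload=0x44=68: acc |= 68<<21 -> acc=142849226 shift=28 [end]
Varint 1: bytes[0:4] = CA E9 8E 44 -> value 142849226 (4 byte(s))
  byte[4]=0x8A cont=1 payload=0x0A=10: acc |= 10<<0 -> acc=10 shift=7
  byte[5]=0x8A cont=1 payload=0x0A=10: acc |= 10<<7 -> acc=1290 shift=14
  byte[6]=0xD9 cont=1 payload=0x59=89: acc |= 89<<14 -> acc=1459466 shift=21
  byte[7]=0x69 cont=0 payload=0x69=105: acc |= 105<<21 -> acc=221660426 shift=28 [end]
Varint 2: bytes[4:8] = 8A 8A D9 69 -> value 221660426 (4 byte(s))
  byte[8]=0xD2 cont=1 payload=0x52=82: acc |= 82<<0 -> acc=82 shift=7
  byte[9]=0xDC cont=1 payload=0x5C=92: acc |= 92<<7 -> acc=11858 shift=14
  byte[10]=0x50 cont=0 payload=0x50=80: acc |= 80<<14 -> acc=1322578 shift=21 [end]
Varint 3: bytes[8:11] = D2 DC 50 -> value 1322578 (3 byte(s))
  byte[11]=0xC9 cont=1 payload=0x49=73: acc |= 73<<0 -> acc=73 shift=7
  byte[12]=0xD0 cont=1 payload=0x50=80: acc |= 80<<7 -> acc=10313 shift=14
  byte[13]=0x6E cont=0 payload=0x6E=110: acc |= 110<<14 -> acc=1812553 shift=21 [end]
Varint 4: bytes[11:14] = C9 D0 6E -> value 1812553 (3 byte(s))
  byte[14]=0xDC cont=1 payload=0x5C=92: acc |= 92<<0 -> acc=92 shift=7
  byte[15]=0x23 cont=0 payload=0x23=35: acc |= 35<<7 -> acc=4572 shift=14 [end]
Varint 5: bytes[14:16] = DC 23 -> value 4572 (2 byte(s))

Answer: 4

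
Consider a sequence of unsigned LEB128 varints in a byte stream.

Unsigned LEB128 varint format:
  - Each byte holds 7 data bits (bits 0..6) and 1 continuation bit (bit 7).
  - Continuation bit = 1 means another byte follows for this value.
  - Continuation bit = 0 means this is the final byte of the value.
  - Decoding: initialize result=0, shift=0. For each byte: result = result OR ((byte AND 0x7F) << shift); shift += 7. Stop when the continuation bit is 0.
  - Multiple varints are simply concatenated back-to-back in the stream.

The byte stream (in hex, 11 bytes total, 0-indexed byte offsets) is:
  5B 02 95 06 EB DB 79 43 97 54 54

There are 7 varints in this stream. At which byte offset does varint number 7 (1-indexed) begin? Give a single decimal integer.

Answer: 10

Derivation:
  byte[0]=0x5B cont=0 payload=0x5B=91: acc |= 91<<0 -> acc=91 shift=7 [end]
Varint 1: bytes[0:1] = 5B -> value 91 (1 byte(s))
  byte[1]=0x02 cont=0 payload=0x02=2: acc |= 2<<0 -> acc=2 shift=7 [end]
Varint 2: bytes[1:2] = 02 -> value 2 (1 byte(s))
  byte[2]=0x95 cont=1 payload=0x15=21: acc |= 21<<0 -> acc=21 shift=7
  byte[3]=0x06 cont=0 payload=0x06=6: acc |= 6<<7 -> acc=789 shift=14 [end]
Varint 3: bytes[2:4] = 95 06 -> value 789 (2 byte(s))
  byte[4]=0xEB cont=1 payload=0x6B=107: acc |= 107<<0 -> acc=107 shift=7
  byte[5]=0xDB cont=1 payload=0x5B=91: acc |= 91<<7 -> acc=11755 shift=14
  byte[6]=0x79 cont=0 payload=0x79=121: acc |= 121<<14 -> acc=1994219 shift=21 [end]
Varint 4: bytes[4:7] = EB DB 79 -> value 1994219 (3 byte(s))
  byte[7]=0x43 cont=0 payload=0x43=67: acc |= 67<<0 -> acc=67 shift=7 [end]
Varint 5: bytes[7:8] = 43 -> value 67 (1 byte(s))
  byte[8]=0x97 cont=1 payload=0x17=23: acc |= 23<<0 -> acc=23 shift=7
  byte[9]=0x54 cont=0 payload=0x54=84: acc |= 84<<7 -> acc=10775 shift=14 [end]
Varint 6: bytes[8:10] = 97 54 -> value 10775 (2 byte(s))
  byte[10]=0x54 cont=0 payload=0x54=84: acc |= 84<<0 -> acc=84 shift=7 [end]
Varint 7: bytes[10:11] = 54 -> value 84 (1 byte(s))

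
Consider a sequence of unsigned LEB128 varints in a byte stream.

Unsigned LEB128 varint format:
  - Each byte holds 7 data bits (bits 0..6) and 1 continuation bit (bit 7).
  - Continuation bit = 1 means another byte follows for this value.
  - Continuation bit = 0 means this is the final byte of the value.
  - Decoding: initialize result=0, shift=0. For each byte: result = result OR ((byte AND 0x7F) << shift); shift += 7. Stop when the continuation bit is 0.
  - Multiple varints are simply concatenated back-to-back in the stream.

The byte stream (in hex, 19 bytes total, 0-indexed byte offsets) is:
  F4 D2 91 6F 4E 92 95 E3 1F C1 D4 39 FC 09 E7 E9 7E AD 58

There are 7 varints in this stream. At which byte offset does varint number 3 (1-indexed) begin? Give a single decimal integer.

  byte[0]=0xF4 cont=1 payload=0x74=116: acc |= 116<<0 -> acc=116 shift=7
  byte[1]=0xD2 cont=1 payload=0x52=82: acc |= 82<<7 -> acc=10612 shift=14
  byte[2]=0x91 cont=1 payload=0x11=17: acc |= 17<<14 -> acc=289140 shift=21
  byte[3]=0x6F cont=0 payload=0x6F=111: acc |= 111<<21 -> acc=233073012 shift=28 [end]
Varint 1: bytes[0:4] = F4 D2 91 6F -> value 233073012 (4 byte(s))
  byte[4]=0x4E cont=0 payload=0x4E=78: acc |= 78<<0 -> acc=78 shift=7 [end]
Varint 2: bytes[4:5] = 4E -> value 78 (1 byte(s))
  byte[5]=0x92 cont=1 payload=0x12=18: acc |= 18<<0 -> acc=18 shift=7
  byte[6]=0x95 cont=1 payload=0x15=21: acc |= 21<<7 -> acc=2706 shift=14
  byte[7]=0xE3 cont=1 payload=0x63=99: acc |= 99<<14 -> acc=1624722 shift=21
  byte[8]=0x1F cont=0 payload=0x1F=31: acc |= 31<<21 -> acc=66636434 shift=28 [end]
Varint 3: bytes[5:9] = 92 95 E3 1F -> value 66636434 (4 byte(s))
  byte[9]=0xC1 cont=1 payload=0x41=65: acc |= 65<<0 -> acc=65 shift=7
  byte[10]=0xD4 cont=1 payload=0x54=84: acc |= 84<<7 -> acc=10817 shift=14
  byte[11]=0x39 cont=0 payload=0x39=57: acc |= 57<<14 -> acc=944705 shift=21 [end]
Varint 4: bytes[9:12] = C1 D4 39 -> value 944705 (3 byte(s))
  byte[12]=0xFC cont=1 payload=0x7C=124: acc |= 124<<0 -> acc=124 shift=7
  byte[13]=0x09 cont=0 payload=0x09=9: acc |= 9<<7 -> acc=1276 shift=14 [end]
Varint 5: bytes[12:14] = FC 09 -> value 1276 (2 byte(s))
  byte[14]=0xE7 cont=1 payload=0x67=103: acc |= 103<<0 -> acc=103 shift=7
  byte[15]=0xE9 cont=1 payload=0x69=105: acc |= 105<<7 -> acc=13543 shift=14
  byte[16]=0x7E cont=0 payload=0x7E=126: acc |= 126<<14 -> acc=2077927 shift=21 [end]
Varint 6: bytes[14:17] = E7 E9 7E -> value 2077927 (3 byte(s))
  byte[17]=0xAD cont=1 payload=0x2D=45: acc |= 45<<0 -> acc=45 shift=7
  byte[18]=0x58 cont=0 payload=0x58=88: acc |= 88<<7 -> acc=11309 shift=14 [end]
Varint 7: bytes[17:19] = AD 58 -> value 11309 (2 byte(s))

Answer: 5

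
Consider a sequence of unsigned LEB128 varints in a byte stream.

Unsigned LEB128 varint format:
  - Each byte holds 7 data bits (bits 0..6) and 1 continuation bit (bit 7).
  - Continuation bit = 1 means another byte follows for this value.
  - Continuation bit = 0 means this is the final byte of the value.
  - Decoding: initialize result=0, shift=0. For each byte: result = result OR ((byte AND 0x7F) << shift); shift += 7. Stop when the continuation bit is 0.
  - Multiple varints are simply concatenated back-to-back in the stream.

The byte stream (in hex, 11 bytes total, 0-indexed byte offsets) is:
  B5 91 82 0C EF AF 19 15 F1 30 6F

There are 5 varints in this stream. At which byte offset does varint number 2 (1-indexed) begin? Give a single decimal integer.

  byte[0]=0xB5 cont=1 payload=0x35=53: acc |= 53<<0 -> acc=53 shift=7
  byte[1]=0x91 cont=1 payload=0x11=17: acc |= 17<<7 -> acc=2229 shift=14
  byte[2]=0x82 cont=1 payload=0x02=2: acc |= 2<<14 -> acc=34997 shift=21
  byte[3]=0x0C cont=0 payload=0x0C=12: acc |= 12<<21 -> acc=25200821 shift=28 [end]
Varint 1: bytes[0:4] = B5 91 82 0C -> value 25200821 (4 byte(s))
  byte[4]=0xEF cont=1 payload=0x6F=111: acc |= 111<<0 -> acc=111 shift=7
  byte[5]=0xAF cont=1 payload=0x2F=47: acc |= 47<<7 -> acc=6127 shift=14
  byte[6]=0x19 cont=0 payload=0x19=25: acc |= 25<<14 -> acc=415727 shift=21 [end]
Varint 2: bytes[4:7] = EF AF 19 -> value 415727 (3 byte(s))
  byte[7]=0x15 cont=0 payload=0x15=21: acc |= 21<<0 -> acc=21 shift=7 [end]
Varint 3: bytes[7:8] = 15 -> value 21 (1 byte(s))
  byte[8]=0xF1 cont=1 payload=0x71=113: acc |= 113<<0 -> acc=113 shift=7
  byte[9]=0x30 cont=0 payload=0x30=48: acc |= 48<<7 -> acc=6257 shift=14 [end]
Varint 4: bytes[8:10] = F1 30 -> value 6257 (2 byte(s))
  byte[10]=0x6F cont=0 payload=0x6F=111: acc |= 111<<0 -> acc=111 shift=7 [end]
Varint 5: bytes[10:11] = 6F -> value 111 (1 byte(s))

Answer: 4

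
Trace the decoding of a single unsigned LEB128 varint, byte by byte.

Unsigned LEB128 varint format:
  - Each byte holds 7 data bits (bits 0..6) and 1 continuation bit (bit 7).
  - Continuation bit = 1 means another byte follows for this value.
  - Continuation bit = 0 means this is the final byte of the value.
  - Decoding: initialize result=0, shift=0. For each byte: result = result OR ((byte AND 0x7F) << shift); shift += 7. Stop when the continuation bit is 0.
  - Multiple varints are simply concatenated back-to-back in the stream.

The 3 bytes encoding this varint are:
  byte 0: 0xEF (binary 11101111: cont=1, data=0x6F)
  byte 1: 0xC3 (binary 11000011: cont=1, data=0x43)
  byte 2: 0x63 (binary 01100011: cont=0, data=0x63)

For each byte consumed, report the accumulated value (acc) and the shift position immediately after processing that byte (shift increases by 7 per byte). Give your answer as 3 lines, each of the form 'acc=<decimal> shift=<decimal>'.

Answer: acc=111 shift=7
acc=8687 shift=14
acc=1630703 shift=21

Derivation:
byte 0=0xEF: payload=0x6F=111, contrib = 111<<0 = 111; acc -> 111, shift -> 7
byte 1=0xC3: payload=0x43=67, contrib = 67<<7 = 8576; acc -> 8687, shift -> 14
byte 2=0x63: payload=0x63=99, contrib = 99<<14 = 1622016; acc -> 1630703, shift -> 21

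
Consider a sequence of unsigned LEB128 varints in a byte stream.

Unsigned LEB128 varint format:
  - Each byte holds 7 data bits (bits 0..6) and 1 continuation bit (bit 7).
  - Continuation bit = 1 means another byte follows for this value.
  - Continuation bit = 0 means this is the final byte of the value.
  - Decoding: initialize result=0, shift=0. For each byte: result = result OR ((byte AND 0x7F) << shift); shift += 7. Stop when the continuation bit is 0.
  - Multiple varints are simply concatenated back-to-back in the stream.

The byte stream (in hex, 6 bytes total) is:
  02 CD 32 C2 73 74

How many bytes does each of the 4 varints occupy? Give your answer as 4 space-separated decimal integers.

Answer: 1 2 2 1

Derivation:
  byte[0]=0x02 cont=0 payload=0x02=2: acc |= 2<<0 -> acc=2 shift=7 [end]
Varint 1: bytes[0:1] = 02 -> value 2 (1 byte(s))
  byte[1]=0xCD cont=1 payload=0x4D=77: acc |= 77<<0 -> acc=77 shift=7
  byte[2]=0x32 cont=0 payload=0x32=50: acc |= 50<<7 -> acc=6477 shift=14 [end]
Varint 2: bytes[1:3] = CD 32 -> value 6477 (2 byte(s))
  byte[3]=0xC2 cont=1 payload=0x42=66: acc |= 66<<0 -> acc=66 shift=7
  byte[4]=0x73 cont=0 payload=0x73=115: acc |= 115<<7 -> acc=14786 shift=14 [end]
Varint 3: bytes[3:5] = C2 73 -> value 14786 (2 byte(s))
  byte[5]=0x74 cont=0 payload=0x74=116: acc |= 116<<0 -> acc=116 shift=7 [end]
Varint 4: bytes[5:6] = 74 -> value 116 (1 byte(s))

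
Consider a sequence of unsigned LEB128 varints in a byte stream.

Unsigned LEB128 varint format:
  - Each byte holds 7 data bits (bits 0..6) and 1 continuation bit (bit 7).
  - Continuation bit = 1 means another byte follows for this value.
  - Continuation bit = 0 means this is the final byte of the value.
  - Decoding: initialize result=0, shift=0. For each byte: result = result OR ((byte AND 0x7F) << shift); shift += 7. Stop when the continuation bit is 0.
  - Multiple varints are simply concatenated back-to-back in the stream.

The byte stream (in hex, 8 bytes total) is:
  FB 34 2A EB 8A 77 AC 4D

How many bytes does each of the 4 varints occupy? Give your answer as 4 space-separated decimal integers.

Answer: 2 1 3 2

Derivation:
  byte[0]=0xFB cont=1 payload=0x7B=123: acc |= 123<<0 -> acc=123 shift=7
  byte[1]=0x34 cont=0 payload=0x34=52: acc |= 52<<7 -> acc=6779 shift=14 [end]
Varint 1: bytes[0:2] = FB 34 -> value 6779 (2 byte(s))
  byte[2]=0x2A cont=0 payload=0x2A=42: acc |= 42<<0 -> acc=42 shift=7 [end]
Varint 2: bytes[2:3] = 2A -> value 42 (1 byte(s))
  byte[3]=0xEB cont=1 payload=0x6B=107: acc |= 107<<0 -> acc=107 shift=7
  byte[4]=0x8A cont=1 payload=0x0A=10: acc |= 10<<7 -> acc=1387 shift=14
  byte[5]=0x77 cont=0 payload=0x77=119: acc |= 119<<14 -> acc=1951083 shift=21 [end]
Varint 3: bytes[3:6] = EB 8A 77 -> value 1951083 (3 byte(s))
  byte[6]=0xAC cont=1 payload=0x2C=44: acc |= 44<<0 -> acc=44 shift=7
  byte[7]=0x4D cont=0 payload=0x4D=77: acc |= 77<<7 -> acc=9900 shift=14 [end]
Varint 4: bytes[6:8] = AC 4D -> value 9900 (2 byte(s))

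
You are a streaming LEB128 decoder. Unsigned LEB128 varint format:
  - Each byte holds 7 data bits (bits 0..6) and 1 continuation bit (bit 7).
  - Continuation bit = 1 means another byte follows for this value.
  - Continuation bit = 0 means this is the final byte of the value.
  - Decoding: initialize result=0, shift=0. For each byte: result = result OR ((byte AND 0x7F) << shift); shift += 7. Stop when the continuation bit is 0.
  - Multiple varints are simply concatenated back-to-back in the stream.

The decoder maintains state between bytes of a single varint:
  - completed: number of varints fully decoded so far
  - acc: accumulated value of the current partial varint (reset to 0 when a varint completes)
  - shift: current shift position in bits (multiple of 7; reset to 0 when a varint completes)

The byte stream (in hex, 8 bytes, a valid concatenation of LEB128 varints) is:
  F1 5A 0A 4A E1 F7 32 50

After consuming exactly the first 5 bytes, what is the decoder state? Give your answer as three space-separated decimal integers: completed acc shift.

byte[0]=0xF1 cont=1 payload=0x71: acc |= 113<<0 -> completed=0 acc=113 shift=7
byte[1]=0x5A cont=0 payload=0x5A: varint #1 complete (value=11633); reset -> completed=1 acc=0 shift=0
byte[2]=0x0A cont=0 payload=0x0A: varint #2 complete (value=10); reset -> completed=2 acc=0 shift=0
byte[3]=0x4A cont=0 payload=0x4A: varint #3 complete (value=74); reset -> completed=3 acc=0 shift=0
byte[4]=0xE1 cont=1 payload=0x61: acc |= 97<<0 -> completed=3 acc=97 shift=7

Answer: 3 97 7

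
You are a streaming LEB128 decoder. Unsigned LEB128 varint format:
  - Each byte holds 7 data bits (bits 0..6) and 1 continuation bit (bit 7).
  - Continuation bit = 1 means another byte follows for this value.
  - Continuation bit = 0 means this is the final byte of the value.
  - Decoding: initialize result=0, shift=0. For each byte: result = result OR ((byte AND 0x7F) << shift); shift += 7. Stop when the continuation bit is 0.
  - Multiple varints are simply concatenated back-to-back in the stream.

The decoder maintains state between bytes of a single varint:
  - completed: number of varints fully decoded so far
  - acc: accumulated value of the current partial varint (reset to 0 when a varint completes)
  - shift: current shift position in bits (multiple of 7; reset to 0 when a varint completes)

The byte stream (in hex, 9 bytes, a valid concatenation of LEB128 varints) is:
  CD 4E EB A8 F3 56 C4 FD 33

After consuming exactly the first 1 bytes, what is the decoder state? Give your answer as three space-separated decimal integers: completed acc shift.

byte[0]=0xCD cont=1 payload=0x4D: acc |= 77<<0 -> completed=0 acc=77 shift=7

Answer: 0 77 7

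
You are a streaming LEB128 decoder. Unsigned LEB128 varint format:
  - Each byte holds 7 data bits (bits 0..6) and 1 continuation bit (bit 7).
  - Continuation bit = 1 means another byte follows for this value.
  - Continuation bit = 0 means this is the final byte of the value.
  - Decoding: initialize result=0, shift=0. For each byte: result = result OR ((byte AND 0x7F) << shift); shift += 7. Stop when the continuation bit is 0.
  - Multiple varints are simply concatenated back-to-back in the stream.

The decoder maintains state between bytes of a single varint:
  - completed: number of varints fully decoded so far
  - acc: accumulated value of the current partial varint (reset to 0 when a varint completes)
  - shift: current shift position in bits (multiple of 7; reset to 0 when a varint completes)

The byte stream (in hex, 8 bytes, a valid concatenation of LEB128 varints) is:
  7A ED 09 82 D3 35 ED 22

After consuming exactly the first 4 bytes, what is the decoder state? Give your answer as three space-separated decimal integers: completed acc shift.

Answer: 2 2 7

Derivation:
byte[0]=0x7A cont=0 payload=0x7A: varint #1 complete (value=122); reset -> completed=1 acc=0 shift=0
byte[1]=0xED cont=1 payload=0x6D: acc |= 109<<0 -> completed=1 acc=109 shift=7
byte[2]=0x09 cont=0 payload=0x09: varint #2 complete (value=1261); reset -> completed=2 acc=0 shift=0
byte[3]=0x82 cont=1 payload=0x02: acc |= 2<<0 -> completed=2 acc=2 shift=7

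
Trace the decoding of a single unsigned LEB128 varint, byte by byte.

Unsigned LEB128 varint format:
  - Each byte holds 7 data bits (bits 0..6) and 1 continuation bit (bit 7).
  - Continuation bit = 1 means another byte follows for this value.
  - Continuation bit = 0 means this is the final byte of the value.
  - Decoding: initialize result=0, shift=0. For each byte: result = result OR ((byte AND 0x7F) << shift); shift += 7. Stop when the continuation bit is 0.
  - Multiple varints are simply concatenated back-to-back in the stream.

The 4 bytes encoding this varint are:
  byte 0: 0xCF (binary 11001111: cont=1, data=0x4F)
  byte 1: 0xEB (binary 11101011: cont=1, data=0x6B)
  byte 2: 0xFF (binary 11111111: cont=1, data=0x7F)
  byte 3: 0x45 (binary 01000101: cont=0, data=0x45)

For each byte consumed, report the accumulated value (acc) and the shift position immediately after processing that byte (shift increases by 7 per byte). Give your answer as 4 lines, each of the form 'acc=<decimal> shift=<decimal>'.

byte 0=0xCF: payload=0x4F=79, contrib = 79<<0 = 79; acc -> 79, shift -> 7
byte 1=0xEB: payload=0x6B=107, contrib = 107<<7 = 13696; acc -> 13775, shift -> 14
byte 2=0xFF: payload=0x7F=127, contrib = 127<<14 = 2080768; acc -> 2094543, shift -> 21
byte 3=0x45: payload=0x45=69, contrib = 69<<21 = 144703488; acc -> 146798031, shift -> 28

Answer: acc=79 shift=7
acc=13775 shift=14
acc=2094543 shift=21
acc=146798031 shift=28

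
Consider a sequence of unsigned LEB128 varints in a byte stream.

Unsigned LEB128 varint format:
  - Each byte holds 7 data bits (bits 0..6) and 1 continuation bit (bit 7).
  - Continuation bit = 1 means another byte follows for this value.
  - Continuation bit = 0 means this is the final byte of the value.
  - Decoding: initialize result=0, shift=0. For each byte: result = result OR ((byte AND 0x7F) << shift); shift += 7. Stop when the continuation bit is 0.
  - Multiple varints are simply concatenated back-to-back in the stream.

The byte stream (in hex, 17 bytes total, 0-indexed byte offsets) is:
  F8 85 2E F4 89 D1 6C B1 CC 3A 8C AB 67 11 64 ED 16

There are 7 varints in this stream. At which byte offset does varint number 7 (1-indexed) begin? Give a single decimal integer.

Answer: 15

Derivation:
  byte[0]=0xF8 cont=1 payload=0x78=120: acc |= 120<<0 -> acc=120 shift=7
  byte[1]=0x85 cont=1 payload=0x05=5: acc |= 5<<7 -> acc=760 shift=14
  byte[2]=0x2E cont=0 payload=0x2E=46: acc |= 46<<14 -> acc=754424 shift=21 [end]
Varint 1: bytes[0:3] = F8 85 2E -> value 754424 (3 byte(s))
  byte[3]=0xF4 cont=1 payload=0x74=116: acc |= 116<<0 -> acc=116 shift=7
  byte[4]=0x89 cont=1 payload=0x09=9: acc |= 9<<7 -> acc=1268 shift=14
  byte[5]=0xD1 cont=1 payload=0x51=81: acc |= 81<<14 -> acc=1328372 shift=21
  byte[6]=0x6C cont=0 payload=0x6C=108: acc |= 108<<21 -> acc=227820788 shift=28 [end]
Varint 2: bytes[3:7] = F4 89 D1 6C -> value 227820788 (4 byte(s))
  byte[7]=0xB1 cont=1 payload=0x31=49: acc |= 49<<0 -> acc=49 shift=7
  byte[8]=0xCC cont=1 payload=0x4C=76: acc |= 76<<7 -> acc=9777 shift=14
  byte[9]=0x3A cont=0 payload=0x3A=58: acc |= 58<<14 -> acc=960049 shift=21 [end]
Varint 3: bytes[7:10] = B1 CC 3A -> value 960049 (3 byte(s))
  byte[10]=0x8C cont=1 payload=0x0C=12: acc |= 12<<0 -> acc=12 shift=7
  byte[11]=0xAB cont=1 payload=0x2B=43: acc |= 43<<7 -> acc=5516 shift=14
  byte[12]=0x67 cont=0 payload=0x67=103: acc |= 103<<14 -> acc=1693068 shift=21 [end]
Varint 4: bytes[10:13] = 8C AB 67 -> value 1693068 (3 byte(s))
  byte[13]=0x11 cont=0 payload=0x11=17: acc |= 17<<0 -> acc=17 shift=7 [end]
Varint 5: bytes[13:14] = 11 -> value 17 (1 byte(s))
  byte[14]=0x64 cont=0 payload=0x64=100: acc |= 100<<0 -> acc=100 shift=7 [end]
Varint 6: bytes[14:15] = 64 -> value 100 (1 byte(s))
  byte[15]=0xED cont=1 payload=0x6D=109: acc |= 109<<0 -> acc=109 shift=7
  byte[16]=0x16 cont=0 payload=0x16=22: acc |= 22<<7 -> acc=2925 shift=14 [end]
Varint 7: bytes[15:17] = ED 16 -> value 2925 (2 byte(s))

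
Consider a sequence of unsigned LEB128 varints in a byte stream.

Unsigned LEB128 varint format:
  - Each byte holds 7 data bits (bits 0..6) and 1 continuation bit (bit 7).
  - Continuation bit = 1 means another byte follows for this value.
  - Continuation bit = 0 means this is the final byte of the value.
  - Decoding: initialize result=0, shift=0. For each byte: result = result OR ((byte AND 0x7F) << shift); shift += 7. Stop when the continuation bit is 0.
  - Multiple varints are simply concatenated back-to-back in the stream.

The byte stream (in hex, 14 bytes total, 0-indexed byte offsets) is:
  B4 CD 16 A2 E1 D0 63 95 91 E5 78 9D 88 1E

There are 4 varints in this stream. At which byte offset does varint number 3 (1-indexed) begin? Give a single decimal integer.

Answer: 7

Derivation:
  byte[0]=0xB4 cont=1 payload=0x34=52: acc |= 52<<0 -> acc=52 shift=7
  byte[1]=0xCD cont=1 payload=0x4D=77: acc |= 77<<7 -> acc=9908 shift=14
  byte[2]=0x16 cont=0 payload=0x16=22: acc |= 22<<14 -> acc=370356 shift=21 [end]
Varint 1: bytes[0:3] = B4 CD 16 -> value 370356 (3 byte(s))
  byte[3]=0xA2 cont=1 payload=0x22=34: acc |= 34<<0 -> acc=34 shift=7
  byte[4]=0xE1 cont=1 payload=0x61=97: acc |= 97<<7 -> acc=12450 shift=14
  byte[5]=0xD0 cont=1 payload=0x50=80: acc |= 80<<14 -> acc=1323170 shift=21
  byte[6]=0x63 cont=0 payload=0x63=99: acc |= 99<<21 -> acc=208941218 shift=28 [end]
Varint 2: bytes[3:7] = A2 E1 D0 63 -> value 208941218 (4 byte(s))
  byte[7]=0x95 cont=1 payload=0x15=21: acc |= 21<<0 -> acc=21 shift=7
  byte[8]=0x91 cont=1 payload=0x11=17: acc |= 17<<7 -> acc=2197 shift=14
  byte[9]=0xE5 cont=1 payload=0x65=101: acc |= 101<<14 -> acc=1656981 shift=21
  byte[10]=0x78 cont=0 payload=0x78=120: acc |= 120<<21 -> acc=253315221 shift=28 [end]
Varint 3: bytes[7:11] = 95 91 E5 78 -> value 253315221 (4 byte(s))
  byte[11]=0x9D cont=1 payload=0x1D=29: acc |= 29<<0 -> acc=29 shift=7
  byte[12]=0x88 cont=1 payload=0x08=8: acc |= 8<<7 -> acc=1053 shift=14
  byte[13]=0x1E cont=0 payload=0x1E=30: acc |= 30<<14 -> acc=492573 shift=21 [end]
Varint 4: bytes[11:14] = 9D 88 1E -> value 492573 (3 byte(s))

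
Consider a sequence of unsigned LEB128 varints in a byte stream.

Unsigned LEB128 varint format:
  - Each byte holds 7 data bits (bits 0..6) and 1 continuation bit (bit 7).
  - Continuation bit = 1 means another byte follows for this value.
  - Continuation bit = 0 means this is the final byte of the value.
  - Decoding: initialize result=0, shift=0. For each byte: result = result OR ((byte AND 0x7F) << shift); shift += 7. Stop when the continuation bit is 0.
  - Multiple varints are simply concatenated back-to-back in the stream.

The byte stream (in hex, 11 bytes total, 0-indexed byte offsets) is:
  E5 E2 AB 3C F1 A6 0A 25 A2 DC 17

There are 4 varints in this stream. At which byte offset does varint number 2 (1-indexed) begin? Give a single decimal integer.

Answer: 4

Derivation:
  byte[0]=0xE5 cont=1 payload=0x65=101: acc |= 101<<0 -> acc=101 shift=7
  byte[1]=0xE2 cont=1 payload=0x62=98: acc |= 98<<7 -> acc=12645 shift=14
  byte[2]=0xAB cont=1 payload=0x2B=43: acc |= 43<<14 -> acc=717157 shift=21
  byte[3]=0x3C cont=0 payload=0x3C=60: acc |= 60<<21 -> acc=126546277 shift=28 [end]
Varint 1: bytes[0:4] = E5 E2 AB 3C -> value 126546277 (4 byte(s))
  byte[4]=0xF1 cont=1 payload=0x71=113: acc |= 113<<0 -> acc=113 shift=7
  byte[5]=0xA6 cont=1 payload=0x26=38: acc |= 38<<7 -> acc=4977 shift=14
  byte[6]=0x0A cont=0 payload=0x0A=10: acc |= 10<<14 -> acc=168817 shift=21 [end]
Varint 2: bytes[4:7] = F1 A6 0A -> value 168817 (3 byte(s))
  byte[7]=0x25 cont=0 payload=0x25=37: acc |= 37<<0 -> acc=37 shift=7 [end]
Varint 3: bytes[7:8] = 25 -> value 37 (1 byte(s))
  byte[8]=0xA2 cont=1 payload=0x22=34: acc |= 34<<0 -> acc=34 shift=7
  byte[9]=0xDC cont=1 payload=0x5C=92: acc |= 92<<7 -> acc=11810 shift=14
  byte[10]=0x17 cont=0 payload=0x17=23: acc |= 23<<14 -> acc=388642 shift=21 [end]
Varint 4: bytes[8:11] = A2 DC 17 -> value 388642 (3 byte(s))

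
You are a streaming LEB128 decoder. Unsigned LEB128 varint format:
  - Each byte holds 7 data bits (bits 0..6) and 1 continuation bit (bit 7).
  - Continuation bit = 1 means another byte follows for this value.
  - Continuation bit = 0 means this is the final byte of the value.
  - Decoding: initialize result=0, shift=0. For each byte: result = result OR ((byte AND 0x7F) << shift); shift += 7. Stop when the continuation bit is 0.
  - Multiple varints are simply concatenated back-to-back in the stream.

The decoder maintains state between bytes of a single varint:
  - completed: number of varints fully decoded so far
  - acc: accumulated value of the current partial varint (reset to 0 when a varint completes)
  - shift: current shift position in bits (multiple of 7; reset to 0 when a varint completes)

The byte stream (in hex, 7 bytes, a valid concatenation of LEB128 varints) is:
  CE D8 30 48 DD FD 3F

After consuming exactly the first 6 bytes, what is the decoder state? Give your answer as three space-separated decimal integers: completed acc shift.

Answer: 2 16093 14

Derivation:
byte[0]=0xCE cont=1 payload=0x4E: acc |= 78<<0 -> completed=0 acc=78 shift=7
byte[1]=0xD8 cont=1 payload=0x58: acc |= 88<<7 -> completed=0 acc=11342 shift=14
byte[2]=0x30 cont=0 payload=0x30: varint #1 complete (value=797774); reset -> completed=1 acc=0 shift=0
byte[3]=0x48 cont=0 payload=0x48: varint #2 complete (value=72); reset -> completed=2 acc=0 shift=0
byte[4]=0xDD cont=1 payload=0x5D: acc |= 93<<0 -> completed=2 acc=93 shift=7
byte[5]=0xFD cont=1 payload=0x7D: acc |= 125<<7 -> completed=2 acc=16093 shift=14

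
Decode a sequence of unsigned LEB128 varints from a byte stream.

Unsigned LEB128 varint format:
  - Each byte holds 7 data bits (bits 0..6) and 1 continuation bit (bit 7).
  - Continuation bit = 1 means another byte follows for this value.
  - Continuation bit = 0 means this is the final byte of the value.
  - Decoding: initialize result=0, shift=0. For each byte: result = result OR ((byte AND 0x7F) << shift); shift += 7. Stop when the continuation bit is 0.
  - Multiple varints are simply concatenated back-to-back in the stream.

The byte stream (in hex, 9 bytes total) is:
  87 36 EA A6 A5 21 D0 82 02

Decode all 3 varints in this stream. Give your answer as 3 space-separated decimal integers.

  byte[0]=0x87 cont=1 payload=0x07=7: acc |= 7<<0 -> acc=7 shift=7
  byte[1]=0x36 cont=0 payload=0x36=54: acc |= 54<<7 -> acc=6919 shift=14 [end]
Varint 1: bytes[0:2] = 87 36 -> value 6919 (2 byte(s))
  byte[2]=0xEA cont=1 payload=0x6A=106: acc |= 106<<0 -> acc=106 shift=7
  byte[3]=0xA6 cont=1 payload=0x26=38: acc |= 38<<7 -> acc=4970 shift=14
  byte[4]=0xA5 cont=1 payload=0x25=37: acc |= 37<<14 -> acc=611178 shift=21
  byte[5]=0x21 cont=0 payload=0x21=33: acc |= 33<<21 -> acc=69817194 shift=28 [end]
Varint 2: bytes[2:6] = EA A6 A5 21 -> value 69817194 (4 byte(s))
  byte[6]=0xD0 cont=1 payload=0x50=80: acc |= 80<<0 -> acc=80 shift=7
  byte[7]=0x82 cont=1 payload=0x02=2: acc |= 2<<7 -> acc=336 shift=14
  byte[8]=0x02 cont=0 payload=0x02=2: acc |= 2<<14 -> acc=33104 shift=21 [end]
Varint 3: bytes[6:9] = D0 82 02 -> value 33104 (3 byte(s))

Answer: 6919 69817194 33104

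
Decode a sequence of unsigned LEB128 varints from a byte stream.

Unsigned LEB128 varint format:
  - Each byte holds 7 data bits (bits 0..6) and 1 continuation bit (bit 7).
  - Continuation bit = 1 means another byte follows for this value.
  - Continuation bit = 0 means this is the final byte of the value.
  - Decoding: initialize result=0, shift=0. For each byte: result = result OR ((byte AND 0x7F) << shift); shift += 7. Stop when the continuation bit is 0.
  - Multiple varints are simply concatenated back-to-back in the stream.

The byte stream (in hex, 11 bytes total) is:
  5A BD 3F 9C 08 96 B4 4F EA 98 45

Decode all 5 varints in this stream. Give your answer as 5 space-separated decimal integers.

  byte[0]=0x5A cont=0 payload=0x5A=90: acc |= 90<<0 -> acc=90 shift=7 [end]
Varint 1: bytes[0:1] = 5A -> value 90 (1 byte(s))
  byte[1]=0xBD cont=1 payload=0x3D=61: acc |= 61<<0 -> acc=61 shift=7
  byte[2]=0x3F cont=0 payload=0x3F=63: acc |= 63<<7 -> acc=8125 shift=14 [end]
Varint 2: bytes[1:3] = BD 3F -> value 8125 (2 byte(s))
  byte[3]=0x9C cont=1 payload=0x1C=28: acc |= 28<<0 -> acc=28 shift=7
  byte[4]=0x08 cont=0 payload=0x08=8: acc |= 8<<7 -> acc=1052 shift=14 [end]
Varint 3: bytes[3:5] = 9C 08 -> value 1052 (2 byte(s))
  byte[5]=0x96 cont=1 payload=0x16=22: acc |= 22<<0 -> acc=22 shift=7
  byte[6]=0xB4 cont=1 payload=0x34=52: acc |= 52<<7 -> acc=6678 shift=14
  byte[7]=0x4F cont=0 payload=0x4F=79: acc |= 79<<14 -> acc=1301014 shift=21 [end]
Varint 4: bytes[5:8] = 96 B4 4F -> value 1301014 (3 byte(s))
  byte[8]=0xEA cont=1 payload=0x6A=106: acc |= 106<<0 -> acc=106 shift=7
  byte[9]=0x98 cont=1 payload=0x18=24: acc |= 24<<7 -> acc=3178 shift=14
  byte[10]=0x45 cont=0 payload=0x45=69: acc |= 69<<14 -> acc=1133674 shift=21 [end]
Varint 5: bytes[8:11] = EA 98 45 -> value 1133674 (3 byte(s))

Answer: 90 8125 1052 1301014 1133674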